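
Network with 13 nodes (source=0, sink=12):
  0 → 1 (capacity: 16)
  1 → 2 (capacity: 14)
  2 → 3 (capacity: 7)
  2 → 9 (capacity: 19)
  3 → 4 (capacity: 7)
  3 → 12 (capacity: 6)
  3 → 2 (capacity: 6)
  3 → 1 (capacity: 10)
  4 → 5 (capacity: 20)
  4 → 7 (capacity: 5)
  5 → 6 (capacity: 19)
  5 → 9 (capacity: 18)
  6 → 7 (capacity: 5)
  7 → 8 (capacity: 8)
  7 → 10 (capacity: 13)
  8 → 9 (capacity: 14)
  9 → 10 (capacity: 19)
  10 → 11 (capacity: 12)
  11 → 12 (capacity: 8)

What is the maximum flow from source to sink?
Maximum flow = 14

Max flow: 14

Flow assignment:
  0 → 1: 14/16
  1 → 2: 14/14
  2 → 3: 6/7
  2 → 9: 8/19
  3 → 12: 6/6
  9 → 10: 8/19
  10 → 11: 8/12
  11 → 12: 8/8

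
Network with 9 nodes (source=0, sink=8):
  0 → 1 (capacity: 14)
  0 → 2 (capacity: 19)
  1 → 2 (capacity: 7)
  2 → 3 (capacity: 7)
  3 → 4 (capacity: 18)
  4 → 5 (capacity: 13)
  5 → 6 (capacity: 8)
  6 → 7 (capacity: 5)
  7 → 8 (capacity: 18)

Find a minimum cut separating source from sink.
Min cut value = 5, edges: (6,7)

Min cut value: 5
Partition: S = [0, 1, 2, 3, 4, 5, 6], T = [7, 8]
Cut edges: (6,7)

By max-flow min-cut theorem, max flow = min cut = 5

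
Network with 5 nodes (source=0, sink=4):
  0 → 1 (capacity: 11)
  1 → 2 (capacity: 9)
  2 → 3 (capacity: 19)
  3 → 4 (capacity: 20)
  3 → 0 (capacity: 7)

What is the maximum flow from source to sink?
Maximum flow = 9

Max flow: 9

Flow assignment:
  0 → 1: 9/11
  1 → 2: 9/9
  2 → 3: 9/19
  3 → 4: 9/20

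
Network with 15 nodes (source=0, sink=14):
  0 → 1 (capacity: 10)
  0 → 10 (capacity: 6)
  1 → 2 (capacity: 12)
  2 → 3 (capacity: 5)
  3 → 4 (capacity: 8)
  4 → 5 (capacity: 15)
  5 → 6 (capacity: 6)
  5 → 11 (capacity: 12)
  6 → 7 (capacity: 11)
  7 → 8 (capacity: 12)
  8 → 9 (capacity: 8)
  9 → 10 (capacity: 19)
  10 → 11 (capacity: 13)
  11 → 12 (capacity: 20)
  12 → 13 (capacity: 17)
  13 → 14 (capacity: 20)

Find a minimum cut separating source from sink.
Min cut value = 11, edges: (0,10), (2,3)

Min cut value: 11
Partition: S = [0, 1, 2], T = [3, 4, 5, 6, 7, 8, 9, 10, 11, 12, 13, 14]
Cut edges: (0,10), (2,3)

By max-flow min-cut theorem, max flow = min cut = 11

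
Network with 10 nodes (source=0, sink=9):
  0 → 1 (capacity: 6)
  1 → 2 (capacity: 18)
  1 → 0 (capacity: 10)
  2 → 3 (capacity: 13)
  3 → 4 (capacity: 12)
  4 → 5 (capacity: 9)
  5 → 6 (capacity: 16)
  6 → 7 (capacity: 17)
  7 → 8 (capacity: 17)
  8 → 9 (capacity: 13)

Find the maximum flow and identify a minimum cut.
Max flow = 6, Min cut edges: (0,1)

Maximum flow: 6
Minimum cut: (0,1)
Partition: S = [0], T = [1, 2, 3, 4, 5, 6, 7, 8, 9]

Max-flow min-cut theorem verified: both equal 6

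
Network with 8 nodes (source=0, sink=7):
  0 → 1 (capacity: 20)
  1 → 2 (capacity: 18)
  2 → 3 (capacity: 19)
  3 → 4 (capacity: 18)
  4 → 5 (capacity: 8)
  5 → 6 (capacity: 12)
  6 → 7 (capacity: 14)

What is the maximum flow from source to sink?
Maximum flow = 8

Max flow: 8

Flow assignment:
  0 → 1: 8/20
  1 → 2: 8/18
  2 → 3: 8/19
  3 → 4: 8/18
  4 → 5: 8/8
  5 → 6: 8/12
  6 → 7: 8/14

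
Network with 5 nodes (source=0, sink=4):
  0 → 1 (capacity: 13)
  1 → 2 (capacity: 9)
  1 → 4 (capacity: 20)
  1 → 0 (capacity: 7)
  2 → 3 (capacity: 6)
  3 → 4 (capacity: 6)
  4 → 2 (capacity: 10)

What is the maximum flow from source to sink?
Maximum flow = 13

Max flow: 13

Flow assignment:
  0 → 1: 13/13
  1 → 4: 13/20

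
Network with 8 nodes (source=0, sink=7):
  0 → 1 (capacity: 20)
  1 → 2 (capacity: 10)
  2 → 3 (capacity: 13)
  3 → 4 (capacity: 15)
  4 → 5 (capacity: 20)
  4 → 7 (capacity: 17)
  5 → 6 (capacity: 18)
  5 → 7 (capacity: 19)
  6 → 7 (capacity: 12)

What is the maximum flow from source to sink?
Maximum flow = 10

Max flow: 10

Flow assignment:
  0 → 1: 10/20
  1 → 2: 10/10
  2 → 3: 10/13
  3 → 4: 10/15
  4 → 7: 10/17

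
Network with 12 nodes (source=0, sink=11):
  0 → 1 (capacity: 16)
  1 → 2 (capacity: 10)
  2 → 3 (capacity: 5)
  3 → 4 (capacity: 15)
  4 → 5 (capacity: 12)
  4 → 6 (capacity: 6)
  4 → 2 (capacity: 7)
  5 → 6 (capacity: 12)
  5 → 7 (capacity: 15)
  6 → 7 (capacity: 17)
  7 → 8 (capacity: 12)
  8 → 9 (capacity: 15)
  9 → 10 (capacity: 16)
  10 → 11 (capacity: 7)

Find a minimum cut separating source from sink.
Min cut value = 5, edges: (2,3)

Min cut value: 5
Partition: S = [0, 1, 2], T = [3, 4, 5, 6, 7, 8, 9, 10, 11]
Cut edges: (2,3)

By max-flow min-cut theorem, max flow = min cut = 5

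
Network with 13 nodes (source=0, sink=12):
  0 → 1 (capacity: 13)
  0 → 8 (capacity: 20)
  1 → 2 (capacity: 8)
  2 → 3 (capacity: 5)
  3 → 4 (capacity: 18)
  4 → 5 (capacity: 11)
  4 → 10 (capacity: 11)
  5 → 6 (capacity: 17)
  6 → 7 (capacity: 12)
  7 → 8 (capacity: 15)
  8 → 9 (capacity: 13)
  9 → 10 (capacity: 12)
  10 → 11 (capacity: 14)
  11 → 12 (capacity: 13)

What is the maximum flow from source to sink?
Maximum flow = 13

Max flow: 13

Flow assignment:
  0 → 1: 5/13
  0 → 8: 8/20
  1 → 2: 5/8
  2 → 3: 5/5
  3 → 4: 5/18
  4 → 10: 5/11
  8 → 9: 8/13
  9 → 10: 8/12
  10 → 11: 13/14
  11 → 12: 13/13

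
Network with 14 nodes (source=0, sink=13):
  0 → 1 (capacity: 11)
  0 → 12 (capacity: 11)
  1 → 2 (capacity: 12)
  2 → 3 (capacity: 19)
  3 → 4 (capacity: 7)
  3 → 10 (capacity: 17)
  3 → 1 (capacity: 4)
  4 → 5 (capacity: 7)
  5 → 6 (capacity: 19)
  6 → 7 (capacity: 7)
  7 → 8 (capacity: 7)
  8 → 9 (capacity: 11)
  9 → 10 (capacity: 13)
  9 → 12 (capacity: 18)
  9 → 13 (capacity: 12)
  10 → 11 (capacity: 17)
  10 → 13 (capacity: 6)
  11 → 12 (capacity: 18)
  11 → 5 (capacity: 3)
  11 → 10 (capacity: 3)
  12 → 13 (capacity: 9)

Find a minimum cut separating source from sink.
Min cut value = 20, edges: (0,1), (12,13)

Min cut value: 20
Partition: S = [0, 12], T = [1, 2, 3, 4, 5, 6, 7, 8, 9, 10, 11, 13]
Cut edges: (0,1), (12,13)

By max-flow min-cut theorem, max flow = min cut = 20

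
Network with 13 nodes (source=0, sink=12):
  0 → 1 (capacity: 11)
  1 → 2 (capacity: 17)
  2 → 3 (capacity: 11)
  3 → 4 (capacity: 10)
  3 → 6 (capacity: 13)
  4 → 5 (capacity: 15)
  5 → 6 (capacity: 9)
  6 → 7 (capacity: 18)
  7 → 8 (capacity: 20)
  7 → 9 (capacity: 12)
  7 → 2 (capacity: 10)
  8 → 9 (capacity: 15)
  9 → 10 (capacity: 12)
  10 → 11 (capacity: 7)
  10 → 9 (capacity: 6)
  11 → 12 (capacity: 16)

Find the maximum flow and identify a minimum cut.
Max flow = 7, Min cut edges: (10,11)

Maximum flow: 7
Minimum cut: (10,11)
Partition: S = [0, 1, 2, 3, 4, 5, 6, 7, 8, 9, 10], T = [11, 12]

Max-flow min-cut theorem verified: both equal 7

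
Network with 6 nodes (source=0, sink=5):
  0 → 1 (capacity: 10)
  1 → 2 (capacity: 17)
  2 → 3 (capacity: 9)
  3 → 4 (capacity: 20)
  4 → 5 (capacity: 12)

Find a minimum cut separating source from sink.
Min cut value = 9, edges: (2,3)

Min cut value: 9
Partition: S = [0, 1, 2], T = [3, 4, 5]
Cut edges: (2,3)

By max-flow min-cut theorem, max flow = min cut = 9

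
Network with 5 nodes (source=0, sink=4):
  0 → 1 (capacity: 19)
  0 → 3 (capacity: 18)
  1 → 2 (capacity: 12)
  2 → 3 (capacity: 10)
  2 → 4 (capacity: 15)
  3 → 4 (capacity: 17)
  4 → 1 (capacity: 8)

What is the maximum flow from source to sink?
Maximum flow = 29

Max flow: 29

Flow assignment:
  0 → 1: 12/19
  0 → 3: 17/18
  1 → 2: 12/12
  2 → 4: 12/15
  3 → 4: 17/17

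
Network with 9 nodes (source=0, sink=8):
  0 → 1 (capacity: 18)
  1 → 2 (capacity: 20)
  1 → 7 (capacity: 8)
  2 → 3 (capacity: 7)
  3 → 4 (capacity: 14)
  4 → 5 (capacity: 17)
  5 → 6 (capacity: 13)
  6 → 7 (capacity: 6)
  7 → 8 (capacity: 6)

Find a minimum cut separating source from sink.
Min cut value = 6, edges: (7,8)

Min cut value: 6
Partition: S = [0, 1, 2, 3, 4, 5, 6, 7], T = [8]
Cut edges: (7,8)

By max-flow min-cut theorem, max flow = min cut = 6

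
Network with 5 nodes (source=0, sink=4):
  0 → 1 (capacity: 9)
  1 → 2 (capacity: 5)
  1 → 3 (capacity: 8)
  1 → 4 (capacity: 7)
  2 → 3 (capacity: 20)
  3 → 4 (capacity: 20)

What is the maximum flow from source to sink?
Maximum flow = 9

Max flow: 9

Flow assignment:
  0 → 1: 9/9
  1 → 3: 2/8
  1 → 4: 7/7
  3 → 4: 2/20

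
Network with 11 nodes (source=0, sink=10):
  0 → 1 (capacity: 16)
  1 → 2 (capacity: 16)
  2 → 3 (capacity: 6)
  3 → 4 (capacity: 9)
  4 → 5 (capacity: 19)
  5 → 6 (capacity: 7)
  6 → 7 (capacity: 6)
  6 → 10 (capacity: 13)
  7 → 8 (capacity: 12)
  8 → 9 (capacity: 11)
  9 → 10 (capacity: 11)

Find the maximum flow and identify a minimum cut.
Max flow = 6, Min cut edges: (2,3)

Maximum flow: 6
Minimum cut: (2,3)
Partition: S = [0, 1, 2], T = [3, 4, 5, 6, 7, 8, 9, 10]

Max-flow min-cut theorem verified: both equal 6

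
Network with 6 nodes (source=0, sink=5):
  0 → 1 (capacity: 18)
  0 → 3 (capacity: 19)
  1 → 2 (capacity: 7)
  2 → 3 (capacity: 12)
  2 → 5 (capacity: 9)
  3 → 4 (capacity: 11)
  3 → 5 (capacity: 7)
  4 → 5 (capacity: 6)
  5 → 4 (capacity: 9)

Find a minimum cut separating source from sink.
Min cut value = 20, edges: (1,2), (3,5), (4,5)

Min cut value: 20
Partition: S = [0, 1, 3, 4], T = [2, 5]
Cut edges: (1,2), (3,5), (4,5)

By max-flow min-cut theorem, max flow = min cut = 20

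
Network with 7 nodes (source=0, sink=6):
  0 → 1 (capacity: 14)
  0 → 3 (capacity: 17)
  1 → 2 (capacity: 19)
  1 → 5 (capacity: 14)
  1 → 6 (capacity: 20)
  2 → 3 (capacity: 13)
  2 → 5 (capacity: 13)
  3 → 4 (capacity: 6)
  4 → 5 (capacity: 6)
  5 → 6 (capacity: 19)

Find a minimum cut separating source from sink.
Min cut value = 20, edges: (0,1), (4,5)

Min cut value: 20
Partition: S = [0, 3, 4], T = [1, 2, 5, 6]
Cut edges: (0,1), (4,5)

By max-flow min-cut theorem, max flow = min cut = 20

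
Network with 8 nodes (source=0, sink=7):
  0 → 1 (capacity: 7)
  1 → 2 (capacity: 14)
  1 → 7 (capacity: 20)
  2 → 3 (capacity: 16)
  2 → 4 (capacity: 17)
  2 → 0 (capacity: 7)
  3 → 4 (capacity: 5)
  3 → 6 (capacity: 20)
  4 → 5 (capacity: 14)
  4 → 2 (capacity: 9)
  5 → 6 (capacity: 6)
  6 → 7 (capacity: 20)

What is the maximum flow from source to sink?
Maximum flow = 7

Max flow: 7

Flow assignment:
  0 → 1: 7/7
  1 → 7: 7/20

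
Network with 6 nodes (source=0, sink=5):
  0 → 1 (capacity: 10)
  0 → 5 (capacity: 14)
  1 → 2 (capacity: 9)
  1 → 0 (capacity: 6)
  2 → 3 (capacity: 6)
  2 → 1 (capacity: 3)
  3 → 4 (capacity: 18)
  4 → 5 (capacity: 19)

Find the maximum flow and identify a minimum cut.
Max flow = 20, Min cut edges: (0,5), (2,3)

Maximum flow: 20
Minimum cut: (0,5), (2,3)
Partition: S = [0, 1, 2], T = [3, 4, 5]

Max-flow min-cut theorem verified: both equal 20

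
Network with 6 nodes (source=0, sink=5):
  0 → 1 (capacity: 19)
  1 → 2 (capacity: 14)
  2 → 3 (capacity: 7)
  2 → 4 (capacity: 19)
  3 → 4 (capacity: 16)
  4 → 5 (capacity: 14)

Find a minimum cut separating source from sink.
Min cut value = 14, edges: (4,5)

Min cut value: 14
Partition: S = [0, 1, 2, 3, 4], T = [5]
Cut edges: (4,5)

By max-flow min-cut theorem, max flow = min cut = 14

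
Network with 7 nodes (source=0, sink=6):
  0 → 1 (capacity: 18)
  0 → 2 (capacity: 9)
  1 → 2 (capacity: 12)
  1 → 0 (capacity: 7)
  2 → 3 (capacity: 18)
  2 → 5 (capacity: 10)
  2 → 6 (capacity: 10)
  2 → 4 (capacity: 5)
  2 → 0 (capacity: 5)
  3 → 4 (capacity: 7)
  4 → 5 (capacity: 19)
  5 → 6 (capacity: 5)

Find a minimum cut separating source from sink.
Min cut value = 15, edges: (2,6), (5,6)

Min cut value: 15
Partition: S = [0, 1, 2, 3, 4, 5], T = [6]
Cut edges: (2,6), (5,6)

By max-flow min-cut theorem, max flow = min cut = 15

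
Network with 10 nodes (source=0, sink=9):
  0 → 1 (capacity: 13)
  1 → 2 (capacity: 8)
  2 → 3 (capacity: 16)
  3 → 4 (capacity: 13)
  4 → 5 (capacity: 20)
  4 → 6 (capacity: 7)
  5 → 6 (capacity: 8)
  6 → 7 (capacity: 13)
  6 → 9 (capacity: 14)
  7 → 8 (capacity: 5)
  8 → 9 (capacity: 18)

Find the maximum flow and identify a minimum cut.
Max flow = 8, Min cut edges: (1,2)

Maximum flow: 8
Minimum cut: (1,2)
Partition: S = [0, 1], T = [2, 3, 4, 5, 6, 7, 8, 9]

Max-flow min-cut theorem verified: both equal 8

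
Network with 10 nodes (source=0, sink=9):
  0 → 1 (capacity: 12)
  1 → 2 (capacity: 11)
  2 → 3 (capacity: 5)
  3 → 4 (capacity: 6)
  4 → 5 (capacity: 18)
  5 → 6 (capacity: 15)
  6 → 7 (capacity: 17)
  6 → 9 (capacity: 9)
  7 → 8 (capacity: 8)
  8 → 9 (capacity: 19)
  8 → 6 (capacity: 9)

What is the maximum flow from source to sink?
Maximum flow = 5

Max flow: 5

Flow assignment:
  0 → 1: 5/12
  1 → 2: 5/11
  2 → 3: 5/5
  3 → 4: 5/6
  4 → 5: 5/18
  5 → 6: 5/15
  6 → 9: 5/9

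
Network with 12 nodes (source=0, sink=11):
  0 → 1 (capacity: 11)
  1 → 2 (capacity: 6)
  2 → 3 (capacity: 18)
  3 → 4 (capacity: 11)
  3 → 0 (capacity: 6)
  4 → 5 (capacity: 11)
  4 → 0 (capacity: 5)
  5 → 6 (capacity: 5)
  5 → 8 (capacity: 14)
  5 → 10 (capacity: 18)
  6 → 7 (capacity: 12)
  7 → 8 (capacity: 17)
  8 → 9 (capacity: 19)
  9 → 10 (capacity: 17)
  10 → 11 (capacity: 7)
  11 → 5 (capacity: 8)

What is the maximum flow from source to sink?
Maximum flow = 6

Max flow: 6

Flow assignment:
  0 → 1: 6/11
  1 → 2: 6/6
  2 → 3: 6/18
  3 → 4: 6/11
  4 → 5: 6/11
  5 → 10: 6/18
  10 → 11: 6/7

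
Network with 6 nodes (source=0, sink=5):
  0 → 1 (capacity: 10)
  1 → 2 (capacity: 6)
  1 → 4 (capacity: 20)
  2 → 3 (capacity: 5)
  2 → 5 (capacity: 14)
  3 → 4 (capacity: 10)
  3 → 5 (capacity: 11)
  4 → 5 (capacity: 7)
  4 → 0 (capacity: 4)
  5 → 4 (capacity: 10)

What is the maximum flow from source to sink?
Maximum flow = 10

Max flow: 10

Flow assignment:
  0 → 1: 10/10
  1 → 2: 6/6
  1 → 4: 4/20
  2 → 5: 6/14
  4 → 5: 4/7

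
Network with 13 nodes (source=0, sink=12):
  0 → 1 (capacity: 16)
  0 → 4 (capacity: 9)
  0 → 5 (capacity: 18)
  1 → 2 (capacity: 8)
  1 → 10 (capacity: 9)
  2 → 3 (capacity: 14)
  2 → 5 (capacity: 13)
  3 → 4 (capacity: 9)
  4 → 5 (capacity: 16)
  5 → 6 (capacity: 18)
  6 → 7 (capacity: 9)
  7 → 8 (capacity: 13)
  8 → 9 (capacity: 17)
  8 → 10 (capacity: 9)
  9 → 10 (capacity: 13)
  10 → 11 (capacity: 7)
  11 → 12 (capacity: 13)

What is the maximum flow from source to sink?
Maximum flow = 7

Max flow: 7

Flow assignment:
  0 → 5: 7/18
  5 → 6: 7/18
  6 → 7: 7/9
  7 → 8: 7/13
  8 → 10: 7/9
  10 → 11: 7/7
  11 → 12: 7/13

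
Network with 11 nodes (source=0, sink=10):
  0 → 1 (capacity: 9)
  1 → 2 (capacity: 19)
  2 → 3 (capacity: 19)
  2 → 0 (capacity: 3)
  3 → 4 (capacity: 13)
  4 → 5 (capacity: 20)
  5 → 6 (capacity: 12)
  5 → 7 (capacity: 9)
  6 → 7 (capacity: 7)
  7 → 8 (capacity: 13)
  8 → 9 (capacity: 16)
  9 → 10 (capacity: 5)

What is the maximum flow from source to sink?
Maximum flow = 5

Max flow: 5

Flow assignment:
  0 → 1: 8/9
  1 → 2: 8/19
  2 → 3: 5/19
  2 → 0: 3/3
  3 → 4: 5/13
  4 → 5: 5/20
  5 → 7: 5/9
  7 → 8: 5/13
  8 → 9: 5/16
  9 → 10: 5/5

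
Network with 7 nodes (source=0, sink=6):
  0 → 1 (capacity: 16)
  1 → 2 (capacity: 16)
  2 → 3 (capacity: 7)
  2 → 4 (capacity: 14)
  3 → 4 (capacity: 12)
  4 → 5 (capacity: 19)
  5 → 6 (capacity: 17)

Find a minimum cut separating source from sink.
Min cut value = 16, edges: (1,2)

Min cut value: 16
Partition: S = [0, 1], T = [2, 3, 4, 5, 6]
Cut edges: (1,2)

By max-flow min-cut theorem, max flow = min cut = 16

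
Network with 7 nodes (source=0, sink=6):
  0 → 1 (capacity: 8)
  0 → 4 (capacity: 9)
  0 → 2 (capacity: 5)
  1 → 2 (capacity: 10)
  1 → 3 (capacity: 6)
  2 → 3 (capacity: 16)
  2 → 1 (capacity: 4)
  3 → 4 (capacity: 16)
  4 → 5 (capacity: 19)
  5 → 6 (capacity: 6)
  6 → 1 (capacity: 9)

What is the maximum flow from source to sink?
Maximum flow = 6

Max flow: 6

Flow assignment:
  0 → 1: 2/8
  0 → 2: 4/5
  1 → 2: 2/10
  2 → 3: 6/16
  3 → 4: 6/16
  4 → 5: 6/19
  5 → 6: 6/6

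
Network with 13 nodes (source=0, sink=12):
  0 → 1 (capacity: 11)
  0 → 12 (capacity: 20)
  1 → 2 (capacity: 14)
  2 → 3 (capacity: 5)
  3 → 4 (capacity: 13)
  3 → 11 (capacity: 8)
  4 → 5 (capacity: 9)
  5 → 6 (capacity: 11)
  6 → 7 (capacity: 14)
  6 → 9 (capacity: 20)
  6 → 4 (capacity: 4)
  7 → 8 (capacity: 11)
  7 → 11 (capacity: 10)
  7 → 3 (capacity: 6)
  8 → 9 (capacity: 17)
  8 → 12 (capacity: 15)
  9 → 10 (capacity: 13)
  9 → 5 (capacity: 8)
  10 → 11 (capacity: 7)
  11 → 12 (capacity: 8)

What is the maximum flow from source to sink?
Maximum flow = 25

Max flow: 25

Flow assignment:
  0 → 1: 5/11
  0 → 12: 20/20
  1 → 2: 5/14
  2 → 3: 5/5
  3 → 11: 5/8
  11 → 12: 5/8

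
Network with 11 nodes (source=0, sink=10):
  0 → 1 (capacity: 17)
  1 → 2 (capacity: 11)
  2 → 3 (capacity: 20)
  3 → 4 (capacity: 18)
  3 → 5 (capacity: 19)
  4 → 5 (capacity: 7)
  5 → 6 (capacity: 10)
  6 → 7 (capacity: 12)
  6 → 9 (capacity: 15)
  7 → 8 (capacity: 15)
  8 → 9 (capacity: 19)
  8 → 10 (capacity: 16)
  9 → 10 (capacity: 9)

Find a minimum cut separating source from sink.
Min cut value = 10, edges: (5,6)

Min cut value: 10
Partition: S = [0, 1, 2, 3, 4, 5], T = [6, 7, 8, 9, 10]
Cut edges: (5,6)

By max-flow min-cut theorem, max flow = min cut = 10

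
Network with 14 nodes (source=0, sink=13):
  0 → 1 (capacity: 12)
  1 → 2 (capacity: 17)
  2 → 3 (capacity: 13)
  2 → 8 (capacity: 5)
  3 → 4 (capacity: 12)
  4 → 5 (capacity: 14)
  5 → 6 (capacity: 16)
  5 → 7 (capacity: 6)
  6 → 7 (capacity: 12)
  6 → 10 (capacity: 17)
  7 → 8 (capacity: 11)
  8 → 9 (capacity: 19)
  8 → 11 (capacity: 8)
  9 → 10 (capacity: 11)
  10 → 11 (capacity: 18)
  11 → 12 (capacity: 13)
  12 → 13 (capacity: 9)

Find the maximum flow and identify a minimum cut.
Max flow = 9, Min cut edges: (12,13)

Maximum flow: 9
Minimum cut: (12,13)
Partition: S = [0, 1, 2, 3, 4, 5, 6, 7, 8, 9, 10, 11, 12], T = [13]

Max-flow min-cut theorem verified: both equal 9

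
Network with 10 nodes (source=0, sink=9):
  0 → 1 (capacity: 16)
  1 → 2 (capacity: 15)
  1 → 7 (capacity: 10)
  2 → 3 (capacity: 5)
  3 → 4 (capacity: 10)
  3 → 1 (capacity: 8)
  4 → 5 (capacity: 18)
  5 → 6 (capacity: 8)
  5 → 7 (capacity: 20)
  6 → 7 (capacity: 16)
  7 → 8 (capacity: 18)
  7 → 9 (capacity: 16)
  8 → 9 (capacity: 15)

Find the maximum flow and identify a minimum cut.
Max flow = 15, Min cut edges: (1,7), (2,3)

Maximum flow: 15
Minimum cut: (1,7), (2,3)
Partition: S = [0, 1, 2], T = [3, 4, 5, 6, 7, 8, 9]

Max-flow min-cut theorem verified: both equal 15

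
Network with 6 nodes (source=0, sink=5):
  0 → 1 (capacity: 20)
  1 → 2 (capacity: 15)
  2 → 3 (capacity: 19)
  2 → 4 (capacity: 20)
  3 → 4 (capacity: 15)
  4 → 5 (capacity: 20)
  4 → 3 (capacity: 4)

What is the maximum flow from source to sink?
Maximum flow = 15

Max flow: 15

Flow assignment:
  0 → 1: 15/20
  1 → 2: 15/15
  2 → 4: 15/20
  4 → 5: 15/20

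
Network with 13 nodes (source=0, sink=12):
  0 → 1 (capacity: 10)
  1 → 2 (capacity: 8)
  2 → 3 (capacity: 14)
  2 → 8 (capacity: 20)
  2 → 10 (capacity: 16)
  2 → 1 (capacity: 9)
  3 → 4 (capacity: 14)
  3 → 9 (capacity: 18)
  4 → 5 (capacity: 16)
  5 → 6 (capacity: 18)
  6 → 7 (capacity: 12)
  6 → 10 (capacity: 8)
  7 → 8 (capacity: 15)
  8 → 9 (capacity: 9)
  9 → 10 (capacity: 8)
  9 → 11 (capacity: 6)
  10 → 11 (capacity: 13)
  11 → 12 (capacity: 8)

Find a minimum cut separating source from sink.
Min cut value = 8, edges: (11,12)

Min cut value: 8
Partition: S = [0, 1, 2, 3, 4, 5, 6, 7, 8, 9, 10, 11], T = [12]
Cut edges: (11,12)

By max-flow min-cut theorem, max flow = min cut = 8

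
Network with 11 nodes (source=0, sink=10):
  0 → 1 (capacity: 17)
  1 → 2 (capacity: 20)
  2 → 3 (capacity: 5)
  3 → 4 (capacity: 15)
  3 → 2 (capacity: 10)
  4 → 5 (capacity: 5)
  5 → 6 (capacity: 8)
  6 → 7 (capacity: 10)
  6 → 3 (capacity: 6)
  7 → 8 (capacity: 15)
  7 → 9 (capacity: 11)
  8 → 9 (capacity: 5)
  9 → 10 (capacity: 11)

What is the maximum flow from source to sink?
Maximum flow = 5

Max flow: 5

Flow assignment:
  0 → 1: 5/17
  1 → 2: 5/20
  2 → 3: 5/5
  3 → 4: 5/15
  4 → 5: 5/5
  5 → 6: 5/8
  6 → 7: 5/10
  7 → 9: 5/11
  9 → 10: 5/11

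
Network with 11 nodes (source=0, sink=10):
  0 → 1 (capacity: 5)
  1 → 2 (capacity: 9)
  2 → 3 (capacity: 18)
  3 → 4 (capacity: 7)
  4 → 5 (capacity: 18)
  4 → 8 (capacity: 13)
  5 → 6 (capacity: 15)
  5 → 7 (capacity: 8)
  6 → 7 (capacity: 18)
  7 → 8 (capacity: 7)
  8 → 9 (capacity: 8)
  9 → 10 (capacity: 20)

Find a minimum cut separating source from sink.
Min cut value = 5, edges: (0,1)

Min cut value: 5
Partition: S = [0], T = [1, 2, 3, 4, 5, 6, 7, 8, 9, 10]
Cut edges: (0,1)

By max-flow min-cut theorem, max flow = min cut = 5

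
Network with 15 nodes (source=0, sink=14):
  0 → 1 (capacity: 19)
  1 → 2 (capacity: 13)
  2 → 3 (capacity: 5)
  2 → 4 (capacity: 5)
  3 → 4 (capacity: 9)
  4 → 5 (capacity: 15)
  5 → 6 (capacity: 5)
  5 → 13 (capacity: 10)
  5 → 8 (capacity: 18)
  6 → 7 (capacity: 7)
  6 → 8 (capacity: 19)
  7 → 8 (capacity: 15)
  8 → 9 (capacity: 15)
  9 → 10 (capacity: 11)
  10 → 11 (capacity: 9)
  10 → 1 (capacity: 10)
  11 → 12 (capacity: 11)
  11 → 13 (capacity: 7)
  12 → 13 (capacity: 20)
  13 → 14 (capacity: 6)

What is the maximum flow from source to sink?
Maximum flow = 6

Max flow: 6

Flow assignment:
  0 → 1: 6/19
  1 → 2: 6/13
  2 → 3: 5/5
  2 → 4: 1/5
  3 → 4: 5/9
  4 → 5: 6/15
  5 → 13: 6/10
  13 → 14: 6/6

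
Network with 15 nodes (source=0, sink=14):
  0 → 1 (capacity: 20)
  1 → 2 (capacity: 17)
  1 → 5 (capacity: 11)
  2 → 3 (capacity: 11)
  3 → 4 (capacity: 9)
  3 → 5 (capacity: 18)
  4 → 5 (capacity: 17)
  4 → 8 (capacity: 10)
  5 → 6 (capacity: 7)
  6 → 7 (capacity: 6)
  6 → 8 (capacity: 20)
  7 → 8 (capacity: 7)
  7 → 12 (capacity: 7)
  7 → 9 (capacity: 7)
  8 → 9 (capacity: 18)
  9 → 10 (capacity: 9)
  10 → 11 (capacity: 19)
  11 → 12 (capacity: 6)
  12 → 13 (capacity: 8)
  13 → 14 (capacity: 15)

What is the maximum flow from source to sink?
Maximum flow = 8

Max flow: 8

Flow assignment:
  0 → 1: 8/20
  1 → 2: 8/17
  2 → 3: 8/11
  3 → 4: 8/9
  4 → 5: 3/17
  4 → 8: 5/10
  5 → 6: 3/7
  6 → 7: 2/6
  6 → 8: 1/20
  7 → 12: 2/7
  8 → 9: 6/18
  9 → 10: 6/9
  10 → 11: 6/19
  11 → 12: 6/6
  12 → 13: 8/8
  13 → 14: 8/15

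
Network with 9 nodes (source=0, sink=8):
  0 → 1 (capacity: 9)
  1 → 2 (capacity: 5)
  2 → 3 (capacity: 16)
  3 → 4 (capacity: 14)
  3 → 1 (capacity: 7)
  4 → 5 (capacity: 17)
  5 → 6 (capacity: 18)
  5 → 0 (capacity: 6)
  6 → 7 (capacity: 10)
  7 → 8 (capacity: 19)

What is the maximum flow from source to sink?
Maximum flow = 5

Max flow: 5

Flow assignment:
  0 → 1: 5/9
  1 → 2: 5/5
  2 → 3: 5/16
  3 → 4: 5/14
  4 → 5: 5/17
  5 → 6: 5/18
  6 → 7: 5/10
  7 → 8: 5/19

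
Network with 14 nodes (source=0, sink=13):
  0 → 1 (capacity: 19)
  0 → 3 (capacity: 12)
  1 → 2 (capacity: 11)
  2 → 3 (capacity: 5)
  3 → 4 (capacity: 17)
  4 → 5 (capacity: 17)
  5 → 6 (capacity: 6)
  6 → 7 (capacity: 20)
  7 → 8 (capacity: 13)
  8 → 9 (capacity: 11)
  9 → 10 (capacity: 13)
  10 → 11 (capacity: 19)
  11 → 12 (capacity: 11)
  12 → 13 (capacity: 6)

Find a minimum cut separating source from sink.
Min cut value = 6, edges: (12,13)

Min cut value: 6
Partition: S = [0, 1, 2, 3, 4, 5, 6, 7, 8, 9, 10, 11, 12], T = [13]
Cut edges: (12,13)

By max-flow min-cut theorem, max flow = min cut = 6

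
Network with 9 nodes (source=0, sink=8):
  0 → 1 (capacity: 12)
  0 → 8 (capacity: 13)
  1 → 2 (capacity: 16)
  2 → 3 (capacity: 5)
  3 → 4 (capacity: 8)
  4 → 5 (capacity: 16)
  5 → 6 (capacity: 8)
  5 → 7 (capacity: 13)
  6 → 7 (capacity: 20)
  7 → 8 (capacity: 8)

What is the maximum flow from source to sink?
Maximum flow = 18

Max flow: 18

Flow assignment:
  0 → 1: 5/12
  0 → 8: 13/13
  1 → 2: 5/16
  2 → 3: 5/5
  3 → 4: 5/8
  4 → 5: 5/16
  5 → 7: 5/13
  7 → 8: 5/8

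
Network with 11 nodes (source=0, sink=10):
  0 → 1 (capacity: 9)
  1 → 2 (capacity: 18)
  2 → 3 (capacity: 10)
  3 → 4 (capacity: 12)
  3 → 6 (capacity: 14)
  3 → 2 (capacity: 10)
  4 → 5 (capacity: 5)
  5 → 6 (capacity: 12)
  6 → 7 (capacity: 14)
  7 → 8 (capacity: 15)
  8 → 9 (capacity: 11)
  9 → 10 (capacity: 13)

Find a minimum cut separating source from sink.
Min cut value = 9, edges: (0,1)

Min cut value: 9
Partition: S = [0], T = [1, 2, 3, 4, 5, 6, 7, 8, 9, 10]
Cut edges: (0,1)

By max-flow min-cut theorem, max flow = min cut = 9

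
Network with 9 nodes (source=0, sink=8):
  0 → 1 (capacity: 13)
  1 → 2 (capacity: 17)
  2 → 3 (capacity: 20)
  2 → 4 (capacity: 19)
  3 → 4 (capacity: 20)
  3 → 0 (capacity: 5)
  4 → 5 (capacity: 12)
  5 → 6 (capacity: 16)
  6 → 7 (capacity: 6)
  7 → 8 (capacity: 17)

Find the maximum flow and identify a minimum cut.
Max flow = 6, Min cut edges: (6,7)

Maximum flow: 6
Minimum cut: (6,7)
Partition: S = [0, 1, 2, 3, 4, 5, 6], T = [7, 8]

Max-flow min-cut theorem verified: both equal 6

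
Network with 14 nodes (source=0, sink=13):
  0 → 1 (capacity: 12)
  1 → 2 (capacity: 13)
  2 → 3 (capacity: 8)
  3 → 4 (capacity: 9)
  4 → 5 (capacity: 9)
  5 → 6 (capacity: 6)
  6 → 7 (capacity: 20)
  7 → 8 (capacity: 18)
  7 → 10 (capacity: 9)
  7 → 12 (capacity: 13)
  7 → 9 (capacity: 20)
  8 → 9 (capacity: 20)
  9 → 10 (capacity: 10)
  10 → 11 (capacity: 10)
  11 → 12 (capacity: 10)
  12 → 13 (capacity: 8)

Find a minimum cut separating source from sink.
Min cut value = 6, edges: (5,6)

Min cut value: 6
Partition: S = [0, 1, 2, 3, 4, 5], T = [6, 7, 8, 9, 10, 11, 12, 13]
Cut edges: (5,6)

By max-flow min-cut theorem, max flow = min cut = 6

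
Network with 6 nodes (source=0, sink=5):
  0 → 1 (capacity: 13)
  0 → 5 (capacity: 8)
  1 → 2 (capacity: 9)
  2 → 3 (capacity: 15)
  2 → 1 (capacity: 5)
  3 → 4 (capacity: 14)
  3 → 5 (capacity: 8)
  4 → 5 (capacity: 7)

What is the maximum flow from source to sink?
Maximum flow = 17

Max flow: 17

Flow assignment:
  0 → 1: 9/13
  0 → 5: 8/8
  1 → 2: 9/9
  2 → 3: 9/15
  3 → 4: 1/14
  3 → 5: 8/8
  4 → 5: 1/7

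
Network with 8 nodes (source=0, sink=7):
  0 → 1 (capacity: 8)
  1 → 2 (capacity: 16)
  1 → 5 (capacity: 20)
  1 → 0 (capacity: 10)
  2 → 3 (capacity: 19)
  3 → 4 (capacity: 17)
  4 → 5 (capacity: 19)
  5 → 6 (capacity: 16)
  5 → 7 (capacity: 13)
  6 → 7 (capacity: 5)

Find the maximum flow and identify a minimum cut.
Max flow = 8, Min cut edges: (0,1)

Maximum flow: 8
Minimum cut: (0,1)
Partition: S = [0], T = [1, 2, 3, 4, 5, 6, 7]

Max-flow min-cut theorem verified: both equal 8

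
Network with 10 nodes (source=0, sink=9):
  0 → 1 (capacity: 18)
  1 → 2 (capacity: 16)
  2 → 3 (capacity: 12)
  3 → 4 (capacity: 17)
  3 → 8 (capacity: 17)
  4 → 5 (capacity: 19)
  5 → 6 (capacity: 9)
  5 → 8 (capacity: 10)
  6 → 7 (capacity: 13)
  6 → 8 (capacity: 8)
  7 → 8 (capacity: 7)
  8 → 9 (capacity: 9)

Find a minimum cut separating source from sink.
Min cut value = 9, edges: (8,9)

Min cut value: 9
Partition: S = [0, 1, 2, 3, 4, 5, 6, 7, 8], T = [9]
Cut edges: (8,9)

By max-flow min-cut theorem, max flow = min cut = 9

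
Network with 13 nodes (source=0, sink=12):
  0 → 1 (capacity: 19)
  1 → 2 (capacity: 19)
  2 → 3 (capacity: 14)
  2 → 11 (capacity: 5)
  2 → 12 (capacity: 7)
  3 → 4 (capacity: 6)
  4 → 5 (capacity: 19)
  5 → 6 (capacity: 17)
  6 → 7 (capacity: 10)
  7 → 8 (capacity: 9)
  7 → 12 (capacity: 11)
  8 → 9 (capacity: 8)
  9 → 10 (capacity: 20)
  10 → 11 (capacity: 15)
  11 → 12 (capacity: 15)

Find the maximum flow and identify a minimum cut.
Max flow = 18, Min cut edges: (2,11), (2,12), (3,4)

Maximum flow: 18
Minimum cut: (2,11), (2,12), (3,4)
Partition: S = [0, 1, 2, 3], T = [4, 5, 6, 7, 8, 9, 10, 11, 12]

Max-flow min-cut theorem verified: both equal 18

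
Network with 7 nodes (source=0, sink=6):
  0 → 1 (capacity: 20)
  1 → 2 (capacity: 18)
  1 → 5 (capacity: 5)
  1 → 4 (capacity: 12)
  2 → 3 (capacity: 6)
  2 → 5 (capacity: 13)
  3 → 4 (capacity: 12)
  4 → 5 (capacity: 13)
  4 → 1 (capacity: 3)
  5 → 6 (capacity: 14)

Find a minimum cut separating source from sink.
Min cut value = 14, edges: (5,6)

Min cut value: 14
Partition: S = [0, 1, 2, 3, 4, 5], T = [6]
Cut edges: (5,6)

By max-flow min-cut theorem, max flow = min cut = 14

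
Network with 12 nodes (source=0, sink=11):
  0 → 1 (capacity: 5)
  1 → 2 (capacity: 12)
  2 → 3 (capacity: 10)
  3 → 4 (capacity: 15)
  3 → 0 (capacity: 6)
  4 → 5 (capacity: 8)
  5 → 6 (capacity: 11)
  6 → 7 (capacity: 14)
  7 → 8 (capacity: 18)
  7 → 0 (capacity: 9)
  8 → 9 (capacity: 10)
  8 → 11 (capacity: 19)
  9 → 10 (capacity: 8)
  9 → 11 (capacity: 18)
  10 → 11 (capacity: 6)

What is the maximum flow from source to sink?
Maximum flow = 5

Max flow: 5

Flow assignment:
  0 → 1: 5/5
  1 → 2: 5/12
  2 → 3: 5/10
  3 → 4: 5/15
  4 → 5: 5/8
  5 → 6: 5/11
  6 → 7: 5/14
  7 → 8: 5/18
  8 → 11: 5/19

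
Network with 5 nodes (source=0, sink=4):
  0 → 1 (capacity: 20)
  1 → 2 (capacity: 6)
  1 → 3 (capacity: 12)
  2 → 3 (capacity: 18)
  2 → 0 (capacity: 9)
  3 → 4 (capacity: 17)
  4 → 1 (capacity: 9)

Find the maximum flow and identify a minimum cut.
Max flow = 17, Min cut edges: (3,4)

Maximum flow: 17
Minimum cut: (3,4)
Partition: S = [0, 1, 2, 3], T = [4]

Max-flow min-cut theorem verified: both equal 17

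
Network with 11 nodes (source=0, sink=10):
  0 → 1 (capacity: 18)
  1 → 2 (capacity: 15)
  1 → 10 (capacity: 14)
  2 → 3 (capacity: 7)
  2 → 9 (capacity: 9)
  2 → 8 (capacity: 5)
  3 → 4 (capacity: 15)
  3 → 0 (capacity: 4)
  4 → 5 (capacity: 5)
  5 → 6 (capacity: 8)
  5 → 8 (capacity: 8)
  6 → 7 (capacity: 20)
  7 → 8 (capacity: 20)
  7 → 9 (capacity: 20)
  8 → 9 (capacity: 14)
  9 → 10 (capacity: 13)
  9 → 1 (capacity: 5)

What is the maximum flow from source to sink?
Maximum flow = 18

Max flow: 18

Flow assignment:
  0 → 1: 18/18
  1 → 2: 4/15
  1 → 10: 14/14
  2 → 9: 4/9
  9 → 10: 4/13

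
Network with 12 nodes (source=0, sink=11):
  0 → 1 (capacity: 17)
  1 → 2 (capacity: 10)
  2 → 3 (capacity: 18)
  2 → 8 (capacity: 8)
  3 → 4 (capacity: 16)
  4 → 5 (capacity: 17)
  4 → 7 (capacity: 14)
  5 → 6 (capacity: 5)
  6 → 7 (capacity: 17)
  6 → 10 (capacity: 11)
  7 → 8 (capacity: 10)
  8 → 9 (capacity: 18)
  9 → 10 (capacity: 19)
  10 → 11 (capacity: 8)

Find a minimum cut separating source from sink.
Min cut value = 8, edges: (10,11)

Min cut value: 8
Partition: S = [0, 1, 2, 3, 4, 5, 6, 7, 8, 9, 10], T = [11]
Cut edges: (10,11)

By max-flow min-cut theorem, max flow = min cut = 8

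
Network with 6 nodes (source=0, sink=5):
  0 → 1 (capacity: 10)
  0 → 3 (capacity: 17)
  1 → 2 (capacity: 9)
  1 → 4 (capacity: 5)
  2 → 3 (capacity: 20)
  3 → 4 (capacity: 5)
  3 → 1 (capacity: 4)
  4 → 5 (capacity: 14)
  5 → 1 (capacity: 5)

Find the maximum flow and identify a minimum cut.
Max flow = 10, Min cut edges: (1,4), (3,4)

Maximum flow: 10
Minimum cut: (1,4), (3,4)
Partition: S = [0, 1, 2, 3], T = [4, 5]

Max-flow min-cut theorem verified: both equal 10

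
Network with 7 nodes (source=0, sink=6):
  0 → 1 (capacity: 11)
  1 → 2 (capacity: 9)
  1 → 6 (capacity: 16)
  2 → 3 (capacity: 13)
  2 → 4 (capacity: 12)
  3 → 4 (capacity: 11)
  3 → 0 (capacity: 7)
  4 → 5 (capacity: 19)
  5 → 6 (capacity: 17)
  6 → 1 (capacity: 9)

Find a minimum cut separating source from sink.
Min cut value = 11, edges: (0,1)

Min cut value: 11
Partition: S = [0], T = [1, 2, 3, 4, 5, 6]
Cut edges: (0,1)

By max-flow min-cut theorem, max flow = min cut = 11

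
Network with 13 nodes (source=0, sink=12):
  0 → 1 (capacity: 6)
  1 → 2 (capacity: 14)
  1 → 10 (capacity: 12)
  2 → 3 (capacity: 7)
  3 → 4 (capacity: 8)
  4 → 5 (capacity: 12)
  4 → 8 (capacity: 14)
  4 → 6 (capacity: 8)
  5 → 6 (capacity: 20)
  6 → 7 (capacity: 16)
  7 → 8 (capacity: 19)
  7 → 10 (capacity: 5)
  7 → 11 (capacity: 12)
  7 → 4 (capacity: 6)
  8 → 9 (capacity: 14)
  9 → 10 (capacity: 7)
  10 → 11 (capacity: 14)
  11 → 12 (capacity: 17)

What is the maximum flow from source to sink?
Maximum flow = 6

Max flow: 6

Flow assignment:
  0 → 1: 6/6
  1 → 10: 6/12
  10 → 11: 6/14
  11 → 12: 6/17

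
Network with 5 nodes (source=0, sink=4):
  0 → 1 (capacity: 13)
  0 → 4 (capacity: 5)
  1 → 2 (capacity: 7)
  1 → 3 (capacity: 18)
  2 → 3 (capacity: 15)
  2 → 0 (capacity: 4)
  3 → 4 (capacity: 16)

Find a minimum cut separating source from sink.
Min cut value = 18, edges: (0,1), (0,4)

Min cut value: 18
Partition: S = [0], T = [1, 2, 3, 4]
Cut edges: (0,1), (0,4)

By max-flow min-cut theorem, max flow = min cut = 18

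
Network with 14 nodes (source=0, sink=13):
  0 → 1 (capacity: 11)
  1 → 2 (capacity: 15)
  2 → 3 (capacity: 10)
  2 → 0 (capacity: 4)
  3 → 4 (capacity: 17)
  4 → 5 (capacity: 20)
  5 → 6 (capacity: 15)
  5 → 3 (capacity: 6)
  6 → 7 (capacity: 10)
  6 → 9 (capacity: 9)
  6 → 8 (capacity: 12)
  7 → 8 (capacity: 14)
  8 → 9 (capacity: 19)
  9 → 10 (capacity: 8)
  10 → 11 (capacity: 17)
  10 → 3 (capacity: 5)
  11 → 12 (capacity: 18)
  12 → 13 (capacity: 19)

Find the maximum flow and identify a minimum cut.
Max flow = 8, Min cut edges: (9,10)

Maximum flow: 8
Minimum cut: (9,10)
Partition: S = [0, 1, 2, 3, 4, 5, 6, 7, 8, 9], T = [10, 11, 12, 13]

Max-flow min-cut theorem verified: both equal 8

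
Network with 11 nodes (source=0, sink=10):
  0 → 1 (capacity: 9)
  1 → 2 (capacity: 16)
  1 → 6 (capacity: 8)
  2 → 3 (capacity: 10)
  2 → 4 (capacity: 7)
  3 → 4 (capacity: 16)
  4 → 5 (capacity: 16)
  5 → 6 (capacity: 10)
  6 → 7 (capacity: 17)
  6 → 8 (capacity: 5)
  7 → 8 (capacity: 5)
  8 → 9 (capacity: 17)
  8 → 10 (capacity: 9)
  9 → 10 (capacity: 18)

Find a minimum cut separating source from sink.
Min cut value = 9, edges: (0,1)

Min cut value: 9
Partition: S = [0], T = [1, 2, 3, 4, 5, 6, 7, 8, 9, 10]
Cut edges: (0,1)

By max-flow min-cut theorem, max flow = min cut = 9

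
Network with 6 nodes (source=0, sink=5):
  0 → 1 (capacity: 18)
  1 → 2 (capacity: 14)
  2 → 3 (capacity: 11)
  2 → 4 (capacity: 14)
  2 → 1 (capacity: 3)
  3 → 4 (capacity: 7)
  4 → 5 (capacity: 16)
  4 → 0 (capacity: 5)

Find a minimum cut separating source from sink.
Min cut value = 14, edges: (1,2)

Min cut value: 14
Partition: S = [0, 1], T = [2, 3, 4, 5]
Cut edges: (1,2)

By max-flow min-cut theorem, max flow = min cut = 14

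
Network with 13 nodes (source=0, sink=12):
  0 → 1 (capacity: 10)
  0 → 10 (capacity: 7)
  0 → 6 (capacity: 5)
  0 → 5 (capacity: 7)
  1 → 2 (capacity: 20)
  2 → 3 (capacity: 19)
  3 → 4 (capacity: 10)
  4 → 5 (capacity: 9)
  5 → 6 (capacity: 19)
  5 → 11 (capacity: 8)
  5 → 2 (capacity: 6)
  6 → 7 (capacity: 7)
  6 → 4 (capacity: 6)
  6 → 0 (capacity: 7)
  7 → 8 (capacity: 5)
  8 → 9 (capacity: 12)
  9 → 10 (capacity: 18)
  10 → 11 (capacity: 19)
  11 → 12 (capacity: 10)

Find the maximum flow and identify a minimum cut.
Max flow = 10, Min cut edges: (11,12)

Maximum flow: 10
Minimum cut: (11,12)
Partition: S = [0, 1, 2, 3, 4, 5, 6, 7, 8, 9, 10, 11], T = [12]

Max-flow min-cut theorem verified: both equal 10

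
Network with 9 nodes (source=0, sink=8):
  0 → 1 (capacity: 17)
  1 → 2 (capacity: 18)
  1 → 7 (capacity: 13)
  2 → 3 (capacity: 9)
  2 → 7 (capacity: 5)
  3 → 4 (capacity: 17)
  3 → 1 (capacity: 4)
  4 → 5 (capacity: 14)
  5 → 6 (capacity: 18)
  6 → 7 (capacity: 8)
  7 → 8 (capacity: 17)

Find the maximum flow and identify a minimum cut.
Max flow = 17, Min cut edges: (7,8)

Maximum flow: 17
Minimum cut: (7,8)
Partition: S = [0, 1, 2, 3, 4, 5, 6, 7], T = [8]

Max-flow min-cut theorem verified: both equal 17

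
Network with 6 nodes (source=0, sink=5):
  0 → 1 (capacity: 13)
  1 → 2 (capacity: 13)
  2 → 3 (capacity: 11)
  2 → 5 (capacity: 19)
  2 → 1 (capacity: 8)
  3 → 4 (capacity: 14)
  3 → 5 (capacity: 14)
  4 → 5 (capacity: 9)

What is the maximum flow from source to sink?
Maximum flow = 13

Max flow: 13

Flow assignment:
  0 → 1: 13/13
  1 → 2: 13/13
  2 → 5: 13/19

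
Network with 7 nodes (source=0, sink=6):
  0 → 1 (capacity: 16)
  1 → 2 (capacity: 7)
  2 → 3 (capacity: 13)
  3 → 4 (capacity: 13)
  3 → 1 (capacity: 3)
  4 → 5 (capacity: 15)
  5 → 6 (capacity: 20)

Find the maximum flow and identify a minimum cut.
Max flow = 7, Min cut edges: (1,2)

Maximum flow: 7
Minimum cut: (1,2)
Partition: S = [0, 1], T = [2, 3, 4, 5, 6]

Max-flow min-cut theorem verified: both equal 7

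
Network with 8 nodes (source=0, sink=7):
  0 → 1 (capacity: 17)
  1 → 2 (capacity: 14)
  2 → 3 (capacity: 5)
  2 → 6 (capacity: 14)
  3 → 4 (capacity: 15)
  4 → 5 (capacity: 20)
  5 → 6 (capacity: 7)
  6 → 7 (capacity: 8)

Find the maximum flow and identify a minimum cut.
Max flow = 8, Min cut edges: (6,7)

Maximum flow: 8
Minimum cut: (6,7)
Partition: S = [0, 1, 2, 3, 4, 5, 6], T = [7]

Max-flow min-cut theorem verified: both equal 8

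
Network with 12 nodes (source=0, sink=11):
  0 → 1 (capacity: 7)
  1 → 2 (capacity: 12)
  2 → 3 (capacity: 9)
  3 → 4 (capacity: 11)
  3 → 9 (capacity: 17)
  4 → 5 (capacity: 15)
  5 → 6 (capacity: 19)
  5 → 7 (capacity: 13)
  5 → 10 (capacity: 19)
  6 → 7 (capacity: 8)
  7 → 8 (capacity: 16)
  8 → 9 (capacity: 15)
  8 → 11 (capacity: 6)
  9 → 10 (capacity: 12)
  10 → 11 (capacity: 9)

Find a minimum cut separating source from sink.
Min cut value = 7, edges: (0,1)

Min cut value: 7
Partition: S = [0], T = [1, 2, 3, 4, 5, 6, 7, 8, 9, 10, 11]
Cut edges: (0,1)

By max-flow min-cut theorem, max flow = min cut = 7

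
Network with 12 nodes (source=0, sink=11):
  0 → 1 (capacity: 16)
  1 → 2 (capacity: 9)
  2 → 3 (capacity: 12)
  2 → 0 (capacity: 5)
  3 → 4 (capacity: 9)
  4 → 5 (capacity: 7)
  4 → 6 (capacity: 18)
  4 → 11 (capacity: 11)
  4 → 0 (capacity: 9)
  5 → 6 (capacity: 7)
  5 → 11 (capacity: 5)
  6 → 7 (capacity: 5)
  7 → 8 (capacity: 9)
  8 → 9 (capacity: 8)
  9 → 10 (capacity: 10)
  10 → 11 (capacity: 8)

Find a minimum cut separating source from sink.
Min cut value = 9, edges: (3,4)

Min cut value: 9
Partition: S = [0, 1, 2, 3], T = [4, 5, 6, 7, 8, 9, 10, 11]
Cut edges: (3,4)

By max-flow min-cut theorem, max flow = min cut = 9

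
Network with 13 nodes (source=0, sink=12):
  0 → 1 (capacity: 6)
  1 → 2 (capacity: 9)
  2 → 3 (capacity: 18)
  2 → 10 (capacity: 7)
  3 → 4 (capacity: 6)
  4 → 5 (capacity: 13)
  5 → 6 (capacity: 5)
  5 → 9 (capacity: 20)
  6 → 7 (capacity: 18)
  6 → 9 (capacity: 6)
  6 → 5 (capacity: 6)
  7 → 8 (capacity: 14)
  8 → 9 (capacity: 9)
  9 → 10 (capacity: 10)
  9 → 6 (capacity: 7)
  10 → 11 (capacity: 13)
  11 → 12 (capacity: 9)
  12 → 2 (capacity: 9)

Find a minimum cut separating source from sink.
Min cut value = 6, edges: (0,1)

Min cut value: 6
Partition: S = [0], T = [1, 2, 3, 4, 5, 6, 7, 8, 9, 10, 11, 12]
Cut edges: (0,1)

By max-flow min-cut theorem, max flow = min cut = 6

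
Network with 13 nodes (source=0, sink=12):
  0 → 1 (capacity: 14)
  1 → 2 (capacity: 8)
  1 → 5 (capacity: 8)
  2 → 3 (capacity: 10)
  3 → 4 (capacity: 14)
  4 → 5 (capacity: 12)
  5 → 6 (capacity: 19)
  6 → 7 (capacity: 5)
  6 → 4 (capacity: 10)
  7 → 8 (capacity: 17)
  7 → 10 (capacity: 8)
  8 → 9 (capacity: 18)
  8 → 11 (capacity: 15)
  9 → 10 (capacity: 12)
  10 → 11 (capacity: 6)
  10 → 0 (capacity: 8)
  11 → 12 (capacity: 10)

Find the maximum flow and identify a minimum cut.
Max flow = 5, Min cut edges: (6,7)

Maximum flow: 5
Minimum cut: (6,7)
Partition: S = [0, 1, 2, 3, 4, 5, 6], T = [7, 8, 9, 10, 11, 12]

Max-flow min-cut theorem verified: both equal 5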